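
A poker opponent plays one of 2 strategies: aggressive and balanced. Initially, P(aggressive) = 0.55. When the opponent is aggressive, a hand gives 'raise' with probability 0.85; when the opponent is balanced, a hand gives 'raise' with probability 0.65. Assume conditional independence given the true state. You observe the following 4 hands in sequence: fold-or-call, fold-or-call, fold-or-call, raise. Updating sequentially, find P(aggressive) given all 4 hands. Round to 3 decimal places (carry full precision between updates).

0.112

After 'fold-or-call': P(aggressive) = 0.15·0.5500 / (0.15·0.5500 + 0.35·0.4500) ≈ 0.3438
After 'fold-or-call': P(aggressive) = 0.15·0.3438 / (0.15·0.3438 + 0.35·0.6562) ≈ 0.1833
After 'fold-or-call': P(aggressive) = 0.15·0.1833 / (0.15·0.1833 + 0.35·0.8167) ≈ 0.0878
After 'raise': P(aggressive) = 0.85·0.0878 / (0.85·0.0878 + 0.65·0.9122) ≈ 0.1118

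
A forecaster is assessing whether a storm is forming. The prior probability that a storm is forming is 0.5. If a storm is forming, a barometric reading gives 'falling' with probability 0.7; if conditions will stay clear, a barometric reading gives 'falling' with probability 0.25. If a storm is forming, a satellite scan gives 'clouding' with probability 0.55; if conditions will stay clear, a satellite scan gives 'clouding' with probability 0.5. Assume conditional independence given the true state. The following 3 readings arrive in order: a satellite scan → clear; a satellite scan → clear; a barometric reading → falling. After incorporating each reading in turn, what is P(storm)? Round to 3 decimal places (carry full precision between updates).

0.694

After a satellite scan='clear': P(storm) = 0.45·0.5000 / (0.45·0.5000 + 0.5·0.5000) ≈ 0.4737
After a satellite scan='clear': P(storm) = 0.45·0.4737 / (0.45·0.4737 + 0.5·0.5263) ≈ 0.4475
After a barometric reading='falling': P(storm) = 0.7·0.4475 / (0.7·0.4475 + 0.25·0.5525) ≈ 0.6940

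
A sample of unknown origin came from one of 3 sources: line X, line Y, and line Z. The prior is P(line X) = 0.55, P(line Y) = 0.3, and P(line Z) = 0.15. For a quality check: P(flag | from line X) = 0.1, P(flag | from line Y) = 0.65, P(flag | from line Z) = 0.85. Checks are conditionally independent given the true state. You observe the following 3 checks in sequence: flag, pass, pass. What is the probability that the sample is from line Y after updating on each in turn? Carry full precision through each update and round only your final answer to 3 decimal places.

0.335

After 'flag': normaliser = 0.1·0.5500 + 0.65·0.3000 + 0.85·0.1500; P(line X) ≈ 0.1457, P(line Y) ≈ 0.5166, P(line Z) ≈ 0.3377
After 'pass': normaliser = 0.9·0.1457 + 0.35·0.5166 + 0.15·0.3377; P(line X) ≈ 0.3616, P(line Y) ≈ 0.4986, P(line Z) ≈ 0.1397
After 'pass': normaliser = 0.9·0.3616 + 0.35·0.4986 + 0.15·0.1397; P(line X) ≈ 0.6248, P(line Y) ≈ 0.3350, P(line Z) ≈ 0.0402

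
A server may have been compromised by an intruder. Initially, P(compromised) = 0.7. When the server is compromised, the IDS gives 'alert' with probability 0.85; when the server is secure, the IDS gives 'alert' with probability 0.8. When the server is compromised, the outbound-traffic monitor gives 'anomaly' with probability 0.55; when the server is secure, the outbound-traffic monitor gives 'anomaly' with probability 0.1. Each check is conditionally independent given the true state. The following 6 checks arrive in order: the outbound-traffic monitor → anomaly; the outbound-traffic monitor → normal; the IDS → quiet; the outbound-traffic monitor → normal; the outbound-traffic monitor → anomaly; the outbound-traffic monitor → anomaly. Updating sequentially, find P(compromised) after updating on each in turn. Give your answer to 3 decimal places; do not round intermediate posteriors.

After the outbound-traffic monitor='anomaly': P(compromised) = 0.55·0.7000 / (0.55·0.7000 + 0.1·0.3000) ≈ 0.9277
After the outbound-traffic monitor='normal': P(compromised) = 0.45·0.9277 / (0.45·0.9277 + 0.9·0.0723) ≈ 0.8652
After the IDS='quiet': P(compromised) = 0.15·0.8652 / (0.15·0.8652 + 0.2·0.1348) ≈ 0.8280
After the outbound-traffic monitor='normal': P(compromised) = 0.45·0.8280 / (0.45·0.8280 + 0.9·0.1720) ≈ 0.7064
After the outbound-traffic monitor='anomaly': P(compromised) = 0.55·0.7064 / (0.55·0.7064 + 0.1·0.2936) ≈ 0.9297
After the outbound-traffic monitor='anomaly': P(compromised) = 0.55·0.9297 / (0.55·0.9297 + 0.1·0.0703) ≈ 0.9864

0.986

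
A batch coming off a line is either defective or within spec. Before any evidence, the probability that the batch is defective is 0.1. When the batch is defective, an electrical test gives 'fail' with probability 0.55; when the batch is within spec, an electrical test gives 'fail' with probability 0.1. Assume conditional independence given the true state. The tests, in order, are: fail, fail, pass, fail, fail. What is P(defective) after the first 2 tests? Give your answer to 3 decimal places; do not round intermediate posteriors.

0.771

After 'fail': P(defective) = 0.55·0.1000 / (0.55·0.1000 + 0.1·0.9000) ≈ 0.3793
After 'fail': P(defective) = 0.55·0.3793 / (0.55·0.3793 + 0.1·0.6207) ≈ 0.7707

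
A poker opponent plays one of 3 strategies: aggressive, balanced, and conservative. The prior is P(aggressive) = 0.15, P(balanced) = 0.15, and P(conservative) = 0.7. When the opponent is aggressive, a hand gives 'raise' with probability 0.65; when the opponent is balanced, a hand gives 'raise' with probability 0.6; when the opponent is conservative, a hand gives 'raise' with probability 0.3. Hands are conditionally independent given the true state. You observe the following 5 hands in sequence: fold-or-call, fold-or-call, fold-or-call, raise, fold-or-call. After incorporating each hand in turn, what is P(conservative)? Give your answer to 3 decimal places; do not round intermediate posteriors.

0.930

After 'fold-or-call': normaliser = 0.35·0.1500 + 0.4·0.1500 + 0.7·0.7000; P(aggressive) ≈ 0.0871, P(balanced) ≈ 0.0996, P(conservative) ≈ 0.8133
After 'fold-or-call': normaliser = 0.35·0.0871 + 0.4·0.0996 + 0.7·0.8133; P(aggressive) ≈ 0.0477, P(balanced) ≈ 0.0623, P(conservative) ≈ 0.8900
After 'fold-or-call': normaliser = 0.35·0.0477 + 0.4·0.0623 + 0.7·0.8900; P(aggressive) ≈ 0.0251, P(balanced) ≈ 0.0375, P(conservative) ≈ 0.9374
After 'raise': normaliser = 0.65·0.0251 + 0.6·0.0375 + 0.3·0.9374; P(aggressive) ≈ 0.0510, P(balanced) ≈ 0.0703, P(conservative) ≈ 0.8787
After 'fold-or-call': normaliser = 0.35·0.0510 + 0.4·0.0703 + 0.7·0.8787; P(aggressive) ≈ 0.0270, P(balanced) ≈ 0.0425, P(conservative) ≈ 0.9305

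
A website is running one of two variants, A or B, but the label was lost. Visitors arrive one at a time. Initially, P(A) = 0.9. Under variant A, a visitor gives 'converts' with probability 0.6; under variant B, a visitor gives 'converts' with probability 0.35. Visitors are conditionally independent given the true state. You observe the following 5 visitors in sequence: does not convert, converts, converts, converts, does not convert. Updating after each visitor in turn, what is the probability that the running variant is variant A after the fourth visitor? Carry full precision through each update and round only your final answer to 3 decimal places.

After 'does not convert': P(A) = 0.4·0.9000 / (0.4·0.9000 + 0.65·0.1000) ≈ 0.8471
After 'converts': P(A) = 0.6·0.8471 / (0.6·0.8471 + 0.35·0.1529) ≈ 0.9047
After 'converts': P(A) = 0.6·0.9047 / (0.6·0.9047 + 0.35·0.0953) ≈ 0.9421
After 'converts': P(A) = 0.6·0.9421 / (0.6·0.9421 + 0.35·0.0579) ≈ 0.9654

0.965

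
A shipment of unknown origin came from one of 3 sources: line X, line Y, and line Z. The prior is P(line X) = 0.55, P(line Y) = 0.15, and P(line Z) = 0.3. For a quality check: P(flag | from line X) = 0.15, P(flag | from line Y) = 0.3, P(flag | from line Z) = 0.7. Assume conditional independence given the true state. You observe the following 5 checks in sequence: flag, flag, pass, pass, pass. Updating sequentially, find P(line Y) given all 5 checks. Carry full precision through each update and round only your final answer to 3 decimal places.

0.286

After 'flag': normaliser = 0.15·0.5500 + 0.3·0.1500 + 0.7·0.3000; P(line X) ≈ 0.2444, P(line Y) ≈ 0.1333, P(line Z) ≈ 0.6222
After 'flag': normaliser = 0.15·0.2444 + 0.3·0.1333 + 0.7·0.6222; P(line X) ≈ 0.0716, P(line Y) ≈ 0.0781, P(line Z) ≈ 0.8503
After 'pass': normaliser = 0.85·0.0716 + 0.7·0.0781 + 0.3·0.8503; P(line X) ≈ 0.1642, P(line Y) ≈ 0.1475, P(line Z) ≈ 0.6883
After 'pass': normaliser = 0.85·0.1642 + 0.7·0.1475 + 0.3·0.6883; P(line X) ≈ 0.3106, P(line Y) ≈ 0.2298, P(line Z) ≈ 0.4596
After 'pass': normaliser = 0.85·0.3106 + 0.7·0.2298 + 0.3·0.4596; P(line X) ≈ 0.4691, P(line Y) ≈ 0.2858, P(line Z) ≈ 0.2450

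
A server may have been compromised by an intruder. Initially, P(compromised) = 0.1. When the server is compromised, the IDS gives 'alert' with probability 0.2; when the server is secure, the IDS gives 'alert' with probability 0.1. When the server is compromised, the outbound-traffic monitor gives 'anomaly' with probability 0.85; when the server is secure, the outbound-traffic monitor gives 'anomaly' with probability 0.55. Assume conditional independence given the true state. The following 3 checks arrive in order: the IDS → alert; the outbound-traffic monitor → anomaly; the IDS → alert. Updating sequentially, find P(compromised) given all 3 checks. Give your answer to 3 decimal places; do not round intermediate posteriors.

After the IDS='alert': P(compromised) = 0.2·0.1000 / (0.2·0.1000 + 0.1·0.9000) ≈ 0.1818
After the outbound-traffic monitor='anomaly': P(compromised) = 0.85·0.1818 / (0.85·0.1818 + 0.55·0.8182) ≈ 0.2556
After the IDS='alert': P(compromised) = 0.2·0.2556 / (0.2·0.2556 + 0.1·0.7444) ≈ 0.4072

0.407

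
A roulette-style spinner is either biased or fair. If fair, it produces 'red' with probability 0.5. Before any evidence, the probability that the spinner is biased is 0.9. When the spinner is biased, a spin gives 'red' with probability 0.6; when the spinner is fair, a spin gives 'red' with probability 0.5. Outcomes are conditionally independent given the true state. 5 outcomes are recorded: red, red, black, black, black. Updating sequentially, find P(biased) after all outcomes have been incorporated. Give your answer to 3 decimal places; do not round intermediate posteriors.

After 'red': P(biased) = 0.6·0.9000 / (0.6·0.9000 + 0.5·0.1000) ≈ 0.9153
After 'red': P(biased) = 0.6·0.9153 / (0.6·0.9153 + 0.5·0.0847) ≈ 0.9284
After 'black': P(biased) = 0.4·0.9284 / (0.4·0.9284 + 0.5·0.0716) ≈ 0.9120
After 'black': P(biased) = 0.4·0.9120 / (0.4·0.9120 + 0.5·0.0880) ≈ 0.8924
After 'black': P(biased) = 0.4·0.8924 / (0.4·0.8924 + 0.5·0.1076) ≈ 0.8690

0.869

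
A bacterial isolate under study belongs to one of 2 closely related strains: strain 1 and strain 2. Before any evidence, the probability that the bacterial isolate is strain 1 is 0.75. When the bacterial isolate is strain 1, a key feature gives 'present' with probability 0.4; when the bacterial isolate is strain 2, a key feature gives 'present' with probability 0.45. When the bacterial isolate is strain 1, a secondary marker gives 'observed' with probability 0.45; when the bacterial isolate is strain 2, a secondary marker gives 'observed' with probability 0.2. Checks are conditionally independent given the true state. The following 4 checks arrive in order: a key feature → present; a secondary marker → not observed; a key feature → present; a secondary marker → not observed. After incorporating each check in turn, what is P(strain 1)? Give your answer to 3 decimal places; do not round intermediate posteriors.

0.528

Each posterior becomes the prior for the next update.
After a key feature='present': P(strain 1) = 0.4·0.7500 / (0.4·0.7500 + 0.45·0.2500) ≈ 0.7273
After a secondary marker='not observed': P(strain 1) = 0.55·0.7273 / (0.55·0.7273 + 0.8·0.2727) ≈ 0.6471
After a key feature='present': P(strain 1) = 0.4·0.6471 / (0.4·0.6471 + 0.45·0.3529) ≈ 0.6197
After a secondary marker='not observed': P(strain 1) = 0.55·0.6197 / (0.55·0.6197 + 0.8·0.3803) ≈ 0.5284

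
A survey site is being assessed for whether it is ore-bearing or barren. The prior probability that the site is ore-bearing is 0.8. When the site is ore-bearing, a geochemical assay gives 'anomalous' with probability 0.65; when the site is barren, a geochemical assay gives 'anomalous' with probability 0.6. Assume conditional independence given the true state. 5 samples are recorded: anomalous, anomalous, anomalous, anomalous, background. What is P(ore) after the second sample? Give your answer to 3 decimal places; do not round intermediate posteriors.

0.824

Each posterior becomes the prior for the next update.
After 'anomalous': P(ore) = 0.65·0.8000 / (0.65·0.8000 + 0.6·0.2000) ≈ 0.8125
After 'anomalous': P(ore) = 0.65·0.8125 / (0.65·0.8125 + 0.6·0.1875) ≈ 0.8244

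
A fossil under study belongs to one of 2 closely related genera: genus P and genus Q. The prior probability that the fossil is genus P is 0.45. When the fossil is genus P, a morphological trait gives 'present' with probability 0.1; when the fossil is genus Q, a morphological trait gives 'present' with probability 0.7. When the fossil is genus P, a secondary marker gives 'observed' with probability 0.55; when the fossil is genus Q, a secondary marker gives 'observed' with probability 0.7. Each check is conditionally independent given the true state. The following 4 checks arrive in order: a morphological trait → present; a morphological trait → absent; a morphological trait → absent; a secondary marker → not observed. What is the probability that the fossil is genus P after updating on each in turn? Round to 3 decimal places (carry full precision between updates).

0.612

After a morphological trait='present': P(genus P) = 0.1·0.4500 / (0.1·0.4500 + 0.7·0.5500) ≈ 0.1047
After a morphological trait='absent': P(genus P) = 0.9·0.1047 / (0.9·0.1047 + 0.3·0.8953) ≈ 0.2596
After a morphological trait='absent': P(genus P) = 0.9·0.2596 / (0.9·0.2596 + 0.3·0.7404) ≈ 0.5127
After a secondary marker='not observed': P(genus P) = 0.45·0.5127 / (0.45·0.5127 + 0.3·0.4873) ≈ 0.6121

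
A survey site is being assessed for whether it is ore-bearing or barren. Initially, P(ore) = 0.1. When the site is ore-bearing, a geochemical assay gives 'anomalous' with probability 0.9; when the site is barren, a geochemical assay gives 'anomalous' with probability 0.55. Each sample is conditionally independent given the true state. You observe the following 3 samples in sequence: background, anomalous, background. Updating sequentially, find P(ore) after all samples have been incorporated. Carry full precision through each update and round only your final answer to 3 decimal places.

Apply Bayes' rule sequentially, carrying P(ore) forward.
After 'background': P(ore) = 0.1·0.1000 / (0.1·0.1000 + 0.45·0.9000) ≈ 0.0241
After 'anomalous': P(ore) = 0.9·0.0241 / (0.9·0.0241 + 0.55·0.9759) ≈ 0.0388
After 'background': P(ore) = 0.1·0.0388 / (0.1·0.0388 + 0.45·0.9612) ≈ 0.0089

0.009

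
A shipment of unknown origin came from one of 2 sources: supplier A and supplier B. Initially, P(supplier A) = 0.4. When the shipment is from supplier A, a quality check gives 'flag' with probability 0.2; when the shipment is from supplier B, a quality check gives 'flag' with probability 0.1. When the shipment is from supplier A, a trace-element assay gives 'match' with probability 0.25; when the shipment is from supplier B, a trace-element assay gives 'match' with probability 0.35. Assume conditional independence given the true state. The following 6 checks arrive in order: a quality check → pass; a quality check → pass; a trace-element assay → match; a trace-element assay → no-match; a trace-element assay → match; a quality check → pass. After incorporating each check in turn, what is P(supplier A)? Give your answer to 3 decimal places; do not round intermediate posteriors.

0.216

After a quality check='pass': P(supplier A) = 0.8·0.4000 / (0.8·0.4000 + 0.9·0.6000) ≈ 0.3721
After a quality check='pass': P(supplier A) = 0.8·0.3721 / (0.8·0.3721 + 0.9·0.6279) ≈ 0.3450
After a trace-element assay='match': P(supplier A) = 0.25·0.3450 / (0.25·0.3450 + 0.35·0.6550) ≈ 0.2734
After a trace-element assay='no-match': P(supplier A) = 0.75·0.2734 / (0.75·0.2734 + 0.65·0.7266) ≈ 0.3027
After a trace-element assay='match': P(supplier A) = 0.25·0.3027 / (0.25·0.3027 + 0.35·0.6973) ≈ 0.2367
After a quality check='pass': P(supplier A) = 0.8·0.2367 / (0.8·0.2367 + 0.9·0.7633) ≈ 0.2161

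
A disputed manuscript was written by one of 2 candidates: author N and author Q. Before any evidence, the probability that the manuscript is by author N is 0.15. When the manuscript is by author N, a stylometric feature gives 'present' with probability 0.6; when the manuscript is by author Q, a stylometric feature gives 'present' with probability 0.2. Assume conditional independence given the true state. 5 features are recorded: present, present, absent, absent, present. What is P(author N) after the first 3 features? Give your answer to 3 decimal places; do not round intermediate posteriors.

0.443

Each posterior becomes the prior for the next update.
After 'present': P(author N) = 0.6·0.1500 / (0.6·0.1500 + 0.2·0.8500) ≈ 0.3462
After 'present': P(author N) = 0.6·0.3462 / (0.6·0.3462 + 0.2·0.6538) ≈ 0.6136
After 'absent': P(author N) = 0.4·0.6136 / (0.4·0.6136 + 0.8·0.3864) ≈ 0.4426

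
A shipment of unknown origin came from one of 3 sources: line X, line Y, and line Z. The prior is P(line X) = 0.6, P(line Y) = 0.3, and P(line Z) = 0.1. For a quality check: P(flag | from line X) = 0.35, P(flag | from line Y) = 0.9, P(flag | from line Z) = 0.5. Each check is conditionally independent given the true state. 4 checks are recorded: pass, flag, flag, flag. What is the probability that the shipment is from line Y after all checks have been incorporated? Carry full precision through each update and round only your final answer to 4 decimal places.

0.4877

After 'pass': normaliser = 0.65·0.6000 + 0.1·0.3000 + 0.5·0.1000; P(line X) ≈ 0.8298, P(line Y) ≈ 0.0638, P(line Z) ≈ 0.1064
After 'flag': normaliser = 0.35·0.8298 + 0.9·0.0638 + 0.5·0.1064; P(line X) ≈ 0.7241, P(line Y) ≈ 0.1432, P(line Z) ≈ 0.1326
After 'flag': normaliser = 0.35·0.7241 + 0.9·0.1432 + 0.5·0.1326; P(line X) ≈ 0.5649, P(line Y) ≈ 0.2873, P(line Z) ≈ 0.1478
After 'flag': normaliser = 0.35·0.5649 + 0.9·0.2873 + 0.5·0.1478; P(line X) ≈ 0.3729, P(line Y) ≈ 0.4877, P(line Z) ≈ 0.1394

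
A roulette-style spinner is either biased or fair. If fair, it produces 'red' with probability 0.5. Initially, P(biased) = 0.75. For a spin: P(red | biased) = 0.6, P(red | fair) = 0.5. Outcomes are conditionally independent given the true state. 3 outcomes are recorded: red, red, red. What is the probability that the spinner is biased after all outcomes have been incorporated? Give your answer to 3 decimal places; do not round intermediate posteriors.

After 'red': P(biased) = 0.6·0.7500 / (0.6·0.7500 + 0.5·0.2500) ≈ 0.7826
After 'red': P(biased) = 0.6·0.7826 / (0.6·0.7826 + 0.5·0.2174) ≈ 0.8120
After 'red': P(biased) = 0.6·0.8120 / (0.6·0.8120 + 0.5·0.1880) ≈ 0.8383

0.838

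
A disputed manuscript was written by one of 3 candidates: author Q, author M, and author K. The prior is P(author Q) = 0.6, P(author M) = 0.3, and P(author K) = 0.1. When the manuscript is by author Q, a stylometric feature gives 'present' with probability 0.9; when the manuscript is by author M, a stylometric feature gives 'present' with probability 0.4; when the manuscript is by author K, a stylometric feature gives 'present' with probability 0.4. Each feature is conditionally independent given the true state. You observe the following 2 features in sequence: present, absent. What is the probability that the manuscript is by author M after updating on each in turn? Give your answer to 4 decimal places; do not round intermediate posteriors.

0.4800

After 'present': normaliser = 0.9·0.6000 + 0.4·0.3000 + 0.4·0.1000; P(author Q) ≈ 0.7714, P(author M) ≈ 0.1714, P(author K) ≈ 0.0571
After 'absent': normaliser = 0.1·0.7714 + 0.6·0.1714 + 0.6·0.0571; P(author Q) ≈ 0.3600, P(author M) ≈ 0.4800, P(author K) ≈ 0.1600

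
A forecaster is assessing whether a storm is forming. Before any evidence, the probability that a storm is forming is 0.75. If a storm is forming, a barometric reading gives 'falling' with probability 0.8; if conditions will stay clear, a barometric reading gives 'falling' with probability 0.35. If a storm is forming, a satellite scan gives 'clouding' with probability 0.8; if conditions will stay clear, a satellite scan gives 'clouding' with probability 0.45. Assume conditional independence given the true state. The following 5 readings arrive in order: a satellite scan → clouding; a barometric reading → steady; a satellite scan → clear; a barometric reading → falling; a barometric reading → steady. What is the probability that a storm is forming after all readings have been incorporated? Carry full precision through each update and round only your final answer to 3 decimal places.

After a satellite scan='clouding': P(storm) = 0.8·0.7500 / (0.8·0.7500 + 0.45·0.2500) ≈ 0.8421
After a barometric reading='steady': P(storm) = 0.2·0.8421 / (0.2·0.8421 + 0.65·0.1579) ≈ 0.6214
After a satellite scan='clear': P(storm) = 0.2·0.6214 / (0.2·0.6214 + 0.55·0.3786) ≈ 0.3737
After a barometric reading='falling': P(storm) = 0.8·0.3737 / (0.8·0.3737 + 0.35·0.6263) ≈ 0.5770
After a barometric reading='steady': P(storm) = 0.2·0.5770 / (0.2·0.5770 + 0.65·0.4230) ≈ 0.2956

0.296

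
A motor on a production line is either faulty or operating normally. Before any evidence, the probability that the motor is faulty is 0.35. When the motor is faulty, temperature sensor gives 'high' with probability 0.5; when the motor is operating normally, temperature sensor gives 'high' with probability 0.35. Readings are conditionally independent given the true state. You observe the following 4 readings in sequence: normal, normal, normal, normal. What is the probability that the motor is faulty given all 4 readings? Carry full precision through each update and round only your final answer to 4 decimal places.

After 'normal': P(faulty) = 0.5·0.3500 / (0.5·0.3500 + 0.65·0.6500) ≈ 0.2929
After 'normal': P(faulty) = 0.5·0.2929 / (0.5·0.2929 + 0.65·0.7071) ≈ 0.2416
After 'normal': P(faulty) = 0.5·0.2416 / (0.5·0.2416 + 0.65·0.7584) ≈ 0.1968
After 'normal': P(faulty) = 0.5·0.1968 / (0.5·0.1968 + 0.65·0.8032) ≈ 0.1586

0.1586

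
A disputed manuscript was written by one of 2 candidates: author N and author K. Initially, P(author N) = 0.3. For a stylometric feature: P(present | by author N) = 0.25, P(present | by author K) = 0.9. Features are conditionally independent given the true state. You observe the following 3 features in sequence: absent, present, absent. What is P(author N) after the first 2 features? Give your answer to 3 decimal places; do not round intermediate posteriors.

0.472

After 'absent': P(author N) = 0.75·0.3000 / (0.75·0.3000 + 0.1·0.7000) ≈ 0.7627
After 'present': P(author N) = 0.25·0.7627 / (0.25·0.7627 + 0.9·0.2373) ≈ 0.4717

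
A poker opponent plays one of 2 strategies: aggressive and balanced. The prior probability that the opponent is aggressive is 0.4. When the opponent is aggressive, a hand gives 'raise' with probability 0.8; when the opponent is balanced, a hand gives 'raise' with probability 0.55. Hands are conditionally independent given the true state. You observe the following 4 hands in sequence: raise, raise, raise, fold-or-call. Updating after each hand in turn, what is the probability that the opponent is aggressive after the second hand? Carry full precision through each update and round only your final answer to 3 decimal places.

Apply Bayes' rule sequentially, carrying P(aggressive) forward.
After 'raise': P(aggressive) = 0.8·0.4000 / (0.8·0.4000 + 0.55·0.6000) ≈ 0.4923
After 'raise': P(aggressive) = 0.8·0.4923 / (0.8·0.4923 + 0.55·0.5077) ≈ 0.5851

0.585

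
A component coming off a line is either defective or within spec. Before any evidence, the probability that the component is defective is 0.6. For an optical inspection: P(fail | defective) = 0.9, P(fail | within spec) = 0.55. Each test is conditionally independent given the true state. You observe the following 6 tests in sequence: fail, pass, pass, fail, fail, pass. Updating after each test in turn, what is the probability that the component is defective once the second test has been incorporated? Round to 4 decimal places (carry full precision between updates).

0.3529

After 'fail': P(defective) = 0.9·0.6000 / (0.9·0.6000 + 0.55·0.4000) ≈ 0.7105
After 'pass': P(defective) = 0.1·0.7105 / (0.1·0.7105 + 0.45·0.2895) ≈ 0.3529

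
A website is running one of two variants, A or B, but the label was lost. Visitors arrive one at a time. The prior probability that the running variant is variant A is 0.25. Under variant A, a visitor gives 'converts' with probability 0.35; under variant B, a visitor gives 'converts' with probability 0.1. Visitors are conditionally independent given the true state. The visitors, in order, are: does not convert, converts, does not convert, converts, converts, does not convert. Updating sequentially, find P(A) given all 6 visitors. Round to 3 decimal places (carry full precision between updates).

After 'does not convert': P(A) = 0.65·0.2500 / (0.65·0.2500 + 0.9·0.7500) ≈ 0.1940
After 'converts': P(A) = 0.35·0.1940 / (0.35·0.1940 + 0.1·0.8060) ≈ 0.4573
After 'does not convert': P(A) = 0.65·0.4573 / (0.65·0.4573 + 0.9·0.5427) ≈ 0.3783
After 'converts': P(A) = 0.35·0.3783 / (0.35·0.3783 + 0.1·0.6217) ≈ 0.6805
After 'converts': P(A) = 0.35·0.6805 / (0.35·0.6805 + 0.1·0.3195) ≈ 0.8817
After 'does not convert': P(A) = 0.65·0.8817 / (0.65·0.8817 + 0.9·0.1183) ≈ 0.8434

0.843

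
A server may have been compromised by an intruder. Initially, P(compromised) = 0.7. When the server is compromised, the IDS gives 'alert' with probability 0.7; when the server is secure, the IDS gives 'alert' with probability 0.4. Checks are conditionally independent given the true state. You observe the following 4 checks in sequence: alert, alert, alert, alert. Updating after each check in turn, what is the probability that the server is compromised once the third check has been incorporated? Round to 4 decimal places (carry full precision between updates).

After 'alert': P(compromised) = 0.7·0.7000 / (0.7·0.7000 + 0.4·0.3000) ≈ 0.8033
After 'alert': P(compromised) = 0.7·0.8033 / (0.7·0.8033 + 0.4·0.1967) ≈ 0.8772
After 'alert': P(compromised) = 0.7·0.8772 / (0.7·0.8772 + 0.4·0.1228) ≈ 0.9260

0.9260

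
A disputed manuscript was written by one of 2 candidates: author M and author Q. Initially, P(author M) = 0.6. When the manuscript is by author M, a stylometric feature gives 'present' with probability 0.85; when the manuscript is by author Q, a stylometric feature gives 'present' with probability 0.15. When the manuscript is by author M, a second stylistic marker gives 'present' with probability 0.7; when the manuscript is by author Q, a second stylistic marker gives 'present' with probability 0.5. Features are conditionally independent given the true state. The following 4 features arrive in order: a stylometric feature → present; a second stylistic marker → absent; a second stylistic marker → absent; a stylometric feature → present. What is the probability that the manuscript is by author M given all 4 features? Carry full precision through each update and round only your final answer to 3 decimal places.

Apply Bayes' rule sequentially, carrying P(author M) forward.
After a stylometric feature='present': P(author M) = 0.85·0.6000 / (0.85·0.6000 + 0.15·0.4000) ≈ 0.8947
After a second stylistic marker='absent': P(author M) = 0.3·0.8947 / (0.3·0.8947 + 0.5·0.1053) ≈ 0.8361
After a second stylistic marker='absent': P(author M) = 0.3·0.8361 / (0.3·0.8361 + 0.5·0.1639) ≈ 0.7537
After a stylometric feature='present': P(author M) = 0.85·0.7537 / (0.85·0.7537 + 0.15·0.2463) ≈ 0.9455

0.945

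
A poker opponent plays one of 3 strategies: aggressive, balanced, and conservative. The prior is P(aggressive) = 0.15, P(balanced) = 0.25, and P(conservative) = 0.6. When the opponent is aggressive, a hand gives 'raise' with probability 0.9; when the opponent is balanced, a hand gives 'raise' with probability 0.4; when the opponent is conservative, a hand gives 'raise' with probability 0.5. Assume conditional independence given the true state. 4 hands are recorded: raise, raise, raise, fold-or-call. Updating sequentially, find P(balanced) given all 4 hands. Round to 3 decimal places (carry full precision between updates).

0.165

Apply Bayes' rule sequentially, carrying P(balanced) forward.
After 'raise': normaliser = 0.9·0.1500 + 0.4·0.2500 + 0.5·0.6000; P(aggressive) ≈ 0.2523, P(balanced) ≈ 0.1869, P(conservative) ≈ 0.5607
After 'raise': normaliser = 0.9·0.2523 + 0.4·0.1869 + 0.5·0.5607; P(aggressive) ≈ 0.3900, P(balanced) ≈ 0.1284, P(conservative) ≈ 0.4815
After 'raise': normaliser = 0.9·0.3900 + 0.4·0.1284 + 0.5·0.4815; P(aggressive) ≈ 0.5458, P(balanced) ≈ 0.0799, P(conservative) ≈ 0.3743
After 'fold-or-call': normaliser = 0.1·0.5458 + 0.6·0.0799 + 0.5·0.3743; P(aggressive) ≈ 0.1884, P(balanced) ≈ 0.1654, P(conservative) ≈ 0.6462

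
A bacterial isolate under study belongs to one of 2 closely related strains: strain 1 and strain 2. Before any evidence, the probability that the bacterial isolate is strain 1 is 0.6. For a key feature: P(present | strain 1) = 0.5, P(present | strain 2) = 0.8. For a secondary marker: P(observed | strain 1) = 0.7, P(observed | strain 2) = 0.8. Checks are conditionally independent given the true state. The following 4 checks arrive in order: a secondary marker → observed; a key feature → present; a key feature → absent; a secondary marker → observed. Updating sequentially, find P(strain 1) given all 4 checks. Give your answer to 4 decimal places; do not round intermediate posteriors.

Each posterior becomes the prior for the next update.
After a secondary marker='observed': P(strain 1) = 0.7·0.6000 / (0.7·0.6000 + 0.8·0.4000) ≈ 0.5676
After a key feature='present': P(strain 1) = 0.5·0.5676 / (0.5·0.5676 + 0.8·0.4324) ≈ 0.4506
After a key feature='absent': P(strain 1) = 0.5·0.4506 / (0.5·0.4506 + 0.2·0.5494) ≈ 0.6722
After a secondary marker='observed': P(strain 1) = 0.7·0.6722 / (0.7·0.6722 + 0.8·0.3278) ≈ 0.6421

0.6421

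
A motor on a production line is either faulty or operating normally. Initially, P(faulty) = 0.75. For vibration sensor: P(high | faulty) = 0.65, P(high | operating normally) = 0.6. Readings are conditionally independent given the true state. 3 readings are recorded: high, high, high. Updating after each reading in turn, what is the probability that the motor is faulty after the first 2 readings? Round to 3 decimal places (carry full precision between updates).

Each posterior becomes the prior for the next update.
After 'high': P(faulty) = 0.65·0.7500 / (0.65·0.7500 + 0.6·0.2500) ≈ 0.7647
After 'high': P(faulty) = 0.65·0.7647 / (0.65·0.7647 + 0.6·0.2353) ≈ 0.7788

0.779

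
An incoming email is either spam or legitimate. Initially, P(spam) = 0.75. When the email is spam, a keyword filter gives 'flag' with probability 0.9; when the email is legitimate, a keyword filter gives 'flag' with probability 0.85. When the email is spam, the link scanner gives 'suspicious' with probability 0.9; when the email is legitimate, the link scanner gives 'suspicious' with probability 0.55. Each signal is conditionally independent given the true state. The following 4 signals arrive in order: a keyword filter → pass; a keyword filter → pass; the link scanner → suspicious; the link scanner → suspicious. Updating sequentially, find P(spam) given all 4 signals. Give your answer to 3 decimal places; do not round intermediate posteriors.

0.781

After a keyword filter='pass': P(spam) = 0.1·0.7500 / (0.1·0.7500 + 0.15·0.2500) ≈ 0.6667
After a keyword filter='pass': P(spam) = 0.1·0.6667 / (0.1·0.6667 + 0.15·0.3333) ≈ 0.5714
After the link scanner='suspicious': P(spam) = 0.9·0.5714 / (0.9·0.5714 + 0.55·0.4286) ≈ 0.6857
After the link scanner='suspicious': P(spam) = 0.9·0.6857 / (0.9·0.6857 + 0.55·0.3143) ≈ 0.7812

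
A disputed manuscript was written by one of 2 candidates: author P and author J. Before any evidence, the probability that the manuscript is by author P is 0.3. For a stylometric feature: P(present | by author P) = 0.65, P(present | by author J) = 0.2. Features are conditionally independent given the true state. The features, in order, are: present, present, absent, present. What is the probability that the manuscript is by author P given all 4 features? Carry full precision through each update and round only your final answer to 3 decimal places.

0.866

After 'present': P(author P) = 0.65·0.3000 / (0.65·0.3000 + 0.2·0.7000) ≈ 0.5821
After 'present': P(author P) = 0.65·0.5821 / (0.65·0.5821 + 0.2·0.4179) ≈ 0.8191
After 'absent': P(author P) = 0.35·0.8191 / (0.35·0.8191 + 0.8·0.1809) ≈ 0.6645
After 'present': P(author P) = 0.65·0.6645 / (0.65·0.6645 + 0.2·0.3355) ≈ 0.8655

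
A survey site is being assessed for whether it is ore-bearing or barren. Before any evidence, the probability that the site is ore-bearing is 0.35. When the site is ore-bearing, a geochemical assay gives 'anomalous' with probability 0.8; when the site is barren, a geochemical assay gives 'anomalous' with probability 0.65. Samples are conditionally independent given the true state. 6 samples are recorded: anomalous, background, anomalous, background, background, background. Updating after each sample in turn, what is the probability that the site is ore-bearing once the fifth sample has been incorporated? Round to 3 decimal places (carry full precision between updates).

0.132

Apply Bayes' rule sequentially, carrying P(ore) forward.
After 'anomalous': P(ore) = 0.8·0.3500 / (0.8·0.3500 + 0.65·0.6500) ≈ 0.3986
After 'background': P(ore) = 0.2·0.3986 / (0.2·0.3986 + 0.35·0.6014) ≈ 0.2747
After 'anomalous': P(ore) = 0.8·0.2747 / (0.8·0.2747 + 0.65·0.7253) ≈ 0.3179
After 'background': P(ore) = 0.2·0.3179 / (0.2·0.3179 + 0.35·0.6821) ≈ 0.2103
After 'background': P(ore) = 0.2·0.2103 / (0.2·0.2103 + 0.35·0.7897) ≈ 0.1321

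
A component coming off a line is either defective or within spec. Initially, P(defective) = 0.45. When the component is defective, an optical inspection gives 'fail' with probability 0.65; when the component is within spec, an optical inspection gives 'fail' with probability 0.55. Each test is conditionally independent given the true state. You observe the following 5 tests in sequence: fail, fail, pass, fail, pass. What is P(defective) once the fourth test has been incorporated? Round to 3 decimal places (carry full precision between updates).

After 'fail': P(defective) = 0.65·0.4500 / (0.65·0.4500 + 0.55·0.5500) ≈ 0.4916
After 'fail': P(defective) = 0.65·0.4916 / (0.65·0.4916 + 0.55·0.5084) ≈ 0.5333
After 'pass': P(defective) = 0.35·0.5333 / (0.35·0.5333 + 0.45·0.4667) ≈ 0.4706
After 'fail': P(defective) = 0.65·0.4706 / (0.65·0.4706 + 0.55·0.5294) ≈ 0.5123

0.512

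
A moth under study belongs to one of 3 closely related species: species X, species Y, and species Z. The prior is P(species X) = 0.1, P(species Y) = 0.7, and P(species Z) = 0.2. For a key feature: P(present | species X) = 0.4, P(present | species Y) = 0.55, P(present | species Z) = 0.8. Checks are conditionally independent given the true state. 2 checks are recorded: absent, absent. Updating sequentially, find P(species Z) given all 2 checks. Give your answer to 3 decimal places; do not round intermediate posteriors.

0.043

After 'absent': normaliser = 0.6·0.1000 + 0.45·0.7000 + 0.2·0.2000; P(species X) ≈ 0.1446, P(species Y) ≈ 0.7590, P(species Z) ≈ 0.0964
After 'absent': normaliser = 0.6·0.1446 + 0.45·0.7590 + 0.2·0.0964; P(species X) ≈ 0.1938, P(species Y) ≈ 0.7631, P(species Z) ≈ 0.0431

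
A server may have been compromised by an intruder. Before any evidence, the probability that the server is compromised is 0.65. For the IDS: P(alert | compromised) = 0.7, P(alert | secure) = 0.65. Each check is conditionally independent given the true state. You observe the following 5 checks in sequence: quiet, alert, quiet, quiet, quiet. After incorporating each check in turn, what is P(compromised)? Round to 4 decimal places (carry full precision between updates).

0.5191

Apply Bayes' rule sequentially, carrying P(compromised) forward.
After 'quiet': P(compromised) = 0.3·0.6500 / (0.3·0.6500 + 0.35·0.3500) ≈ 0.6142
After 'alert': P(compromised) = 0.7·0.6142 / (0.7·0.6142 + 0.65·0.3858) ≈ 0.6316
After 'quiet': P(compromised) = 0.3·0.6316 / (0.3·0.6316 + 0.35·0.3684) ≈ 0.5950
After 'quiet': P(compromised) = 0.3·0.5950 / (0.3·0.5950 + 0.35·0.4050) ≈ 0.5574
After 'quiet': P(compromised) = 0.3·0.5574 / (0.3·0.5574 + 0.35·0.4426) ≈ 0.5191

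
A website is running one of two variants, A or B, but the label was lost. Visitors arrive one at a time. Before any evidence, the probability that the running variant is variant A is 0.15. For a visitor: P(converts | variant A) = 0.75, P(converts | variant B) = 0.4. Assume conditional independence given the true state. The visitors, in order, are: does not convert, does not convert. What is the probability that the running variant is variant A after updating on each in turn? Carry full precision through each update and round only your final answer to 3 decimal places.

After 'does not convert': P(A) = 0.25·0.1500 / (0.25·0.1500 + 0.6·0.8500) ≈ 0.0685
After 'does not convert': P(A) = 0.25·0.0685 / (0.25·0.0685 + 0.6·0.9315) ≈ 0.0297

0.030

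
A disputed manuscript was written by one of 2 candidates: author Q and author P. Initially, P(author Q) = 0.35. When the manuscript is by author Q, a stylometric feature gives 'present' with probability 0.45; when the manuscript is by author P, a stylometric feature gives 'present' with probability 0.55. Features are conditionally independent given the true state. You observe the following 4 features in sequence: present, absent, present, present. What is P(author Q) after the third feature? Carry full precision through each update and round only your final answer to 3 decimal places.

After 'present': P(author Q) = 0.45·0.3500 / (0.45·0.3500 + 0.55·0.6500) ≈ 0.3058
After 'absent': P(author Q) = 0.55·0.3058 / (0.55·0.3058 + 0.45·0.6942) ≈ 0.3500
After 'present': P(author Q) = 0.45·0.3500 / (0.45·0.3500 + 0.55·0.6500) ≈ 0.3058

0.306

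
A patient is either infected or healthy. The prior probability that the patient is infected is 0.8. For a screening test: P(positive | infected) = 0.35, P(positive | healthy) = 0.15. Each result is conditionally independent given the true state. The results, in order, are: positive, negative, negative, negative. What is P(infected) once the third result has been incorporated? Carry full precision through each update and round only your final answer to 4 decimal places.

0.8452

After 'positive': P(infected) = 0.35·0.8000 / (0.35·0.8000 + 0.15·0.2000) ≈ 0.9032
After 'negative': P(infected) = 0.65·0.9032 / (0.65·0.9032 + 0.85·0.0968) ≈ 0.8771
After 'negative': P(infected) = 0.65·0.8771 / (0.65·0.8771 + 0.85·0.1229) ≈ 0.8452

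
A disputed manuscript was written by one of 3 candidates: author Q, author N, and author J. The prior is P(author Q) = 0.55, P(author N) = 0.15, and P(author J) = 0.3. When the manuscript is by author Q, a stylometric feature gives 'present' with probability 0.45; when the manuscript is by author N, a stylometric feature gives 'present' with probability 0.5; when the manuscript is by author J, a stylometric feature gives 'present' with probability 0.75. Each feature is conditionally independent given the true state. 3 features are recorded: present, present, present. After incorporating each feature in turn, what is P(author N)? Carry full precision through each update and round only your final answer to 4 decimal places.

Apply Bayes' rule sequentially, carrying P(author N) forward.
After 'present': normaliser = 0.45·0.5500 + 0.5·0.1500 + 0.75·0.3000; P(author Q) ≈ 0.4521, P(author N) ≈ 0.1370, P(author J) ≈ 0.4110
After 'present': normaliser = 0.45·0.4521 + 0.5·0.1370 + 0.75·0.4110; P(author Q) ≈ 0.3506, P(author N) ≈ 0.1181, P(author J) ≈ 0.5313
After 'present': normaliser = 0.45·0.3506 + 0.5·0.1181 + 0.75·0.5313; P(author Q) ≈ 0.2565, P(author N) ≈ 0.0959, P(author J) ≈ 0.6476

0.0959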